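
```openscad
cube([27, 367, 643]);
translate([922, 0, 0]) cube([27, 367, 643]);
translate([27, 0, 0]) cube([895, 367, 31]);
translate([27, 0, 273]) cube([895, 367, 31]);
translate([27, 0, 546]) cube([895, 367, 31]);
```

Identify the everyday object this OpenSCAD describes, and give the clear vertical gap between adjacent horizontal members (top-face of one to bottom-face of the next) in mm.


A bookshelf. The clear shelf gap is 242 mm.

Two tall side panels with 3 horizontal boards between them — a bookshelf. The first two shelf undersides are at z = 0 and z = 273; with shelf thickness 31, the clear gap is 273 − 0 − 31 = 242 mm.


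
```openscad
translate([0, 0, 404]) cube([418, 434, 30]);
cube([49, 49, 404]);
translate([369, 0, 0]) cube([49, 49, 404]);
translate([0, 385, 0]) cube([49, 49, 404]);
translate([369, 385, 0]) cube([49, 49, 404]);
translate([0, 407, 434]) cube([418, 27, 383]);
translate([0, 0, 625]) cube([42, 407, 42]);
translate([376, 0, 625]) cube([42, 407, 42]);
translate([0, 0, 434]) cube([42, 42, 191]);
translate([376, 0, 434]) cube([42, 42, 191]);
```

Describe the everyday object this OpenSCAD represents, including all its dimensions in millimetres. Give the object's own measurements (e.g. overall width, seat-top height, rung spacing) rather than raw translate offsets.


A chair. The seat is a 418×434×30 mm slab with its top at z = 434 mm, on four 49×49 mm corner legs (flush with the seat edges, standing on z = 0). A flat backrest 27 mm thick, 383 mm tall, spans the full seat width and rises from the seat top along its +y edge, rear face flush with the rear of the seat. Two armrests of 42×42 mm section run along each side from the seat's front edge to the front of the backrest, top faces 233 mm above the seat top and outer faces flush with the seat's x-edges; a 42×42 mm post under the front of each armrest stands on the seat at the front corner.


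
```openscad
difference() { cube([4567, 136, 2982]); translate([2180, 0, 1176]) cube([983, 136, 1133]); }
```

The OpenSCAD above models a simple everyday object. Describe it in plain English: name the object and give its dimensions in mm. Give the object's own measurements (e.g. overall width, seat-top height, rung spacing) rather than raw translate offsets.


A wall 4567 mm long (x), 136 mm thick (y), 2982 mm tall, with a rectangular window opening cut through it. The opening is 983 mm wide and 1133 mm tall; its sill is at z = 1176 mm and its near (−x) edge is 2180 mm from the wall's −x end. The opening passes through the full wall thickness.


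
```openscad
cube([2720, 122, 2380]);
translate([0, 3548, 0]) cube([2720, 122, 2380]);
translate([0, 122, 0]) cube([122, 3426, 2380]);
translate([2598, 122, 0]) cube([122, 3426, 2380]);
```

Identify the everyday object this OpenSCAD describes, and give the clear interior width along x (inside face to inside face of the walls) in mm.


A house (or room) frame. The interior width is 2476 mm.

Four 2380 mm walls enclosing a rectangle with no floor or roof — a room or house frame. Outside width is 2720 mm and wall thickness is 122 mm, so the interior width is 2720 − 2 × 122 = 2476 mm.


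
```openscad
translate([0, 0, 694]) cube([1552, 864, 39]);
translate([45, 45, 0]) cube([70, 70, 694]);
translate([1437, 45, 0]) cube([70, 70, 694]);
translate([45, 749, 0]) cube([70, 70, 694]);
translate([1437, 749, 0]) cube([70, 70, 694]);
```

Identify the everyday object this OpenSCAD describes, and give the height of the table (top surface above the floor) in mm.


A table. The table height is 733 mm.

A 1552×864×39 slab sits at z = 694 on four 70 mm square posts — a table. The top surface is at 694 + 39 = 733 mm.


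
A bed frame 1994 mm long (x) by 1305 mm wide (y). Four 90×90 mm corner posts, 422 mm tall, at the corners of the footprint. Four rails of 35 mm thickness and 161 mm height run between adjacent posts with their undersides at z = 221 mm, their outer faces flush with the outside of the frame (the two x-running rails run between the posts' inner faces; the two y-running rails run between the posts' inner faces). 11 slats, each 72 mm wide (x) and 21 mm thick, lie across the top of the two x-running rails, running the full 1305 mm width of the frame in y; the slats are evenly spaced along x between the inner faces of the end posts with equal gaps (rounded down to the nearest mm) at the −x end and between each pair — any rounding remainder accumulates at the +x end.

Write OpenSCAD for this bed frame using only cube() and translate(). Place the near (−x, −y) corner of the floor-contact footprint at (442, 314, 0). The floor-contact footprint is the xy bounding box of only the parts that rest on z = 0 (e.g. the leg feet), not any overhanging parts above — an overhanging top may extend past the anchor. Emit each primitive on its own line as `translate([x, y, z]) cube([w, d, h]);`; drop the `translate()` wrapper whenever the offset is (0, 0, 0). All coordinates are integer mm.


translate([442, 314, 0]) cube([90, 90, 422]);
translate([442, 1529, 0]) cube([90, 90, 422]);
translate([2346, 314, 0]) cube([90, 90, 422]);
translate([2346, 1529, 0]) cube([90, 90, 422]);
translate([532, 314, 221]) cube([1814, 35, 161]);
translate([532, 1584, 221]) cube([1814, 35, 161]);
translate([442, 404, 221]) cube([35, 1125, 161]);
translate([2401, 404, 221]) cube([35, 1125, 161]);
translate([617, 314, 382]) cube([72, 1305, 21]);
translate([774, 314, 382]) cube([72, 1305, 21]);
translate([931, 314, 382]) cube([72, 1305, 21]);
translate([1088, 314, 382]) cube([72, 1305, 21]);
translate([1245, 314, 382]) cube([72, 1305, 21]);
translate([1402, 314, 382]) cube([72, 1305, 21]);
translate([1559, 314, 382]) cube([72, 1305, 21]);
translate([1716, 314, 382]) cube([72, 1305, 21]);
translate([1873, 314, 382]) cube([72, 1305, 21]);
translate([2030, 314, 382]) cube([72, 1305, 21]);
translate([2187, 314, 382]) cube([72, 1305, 21]);


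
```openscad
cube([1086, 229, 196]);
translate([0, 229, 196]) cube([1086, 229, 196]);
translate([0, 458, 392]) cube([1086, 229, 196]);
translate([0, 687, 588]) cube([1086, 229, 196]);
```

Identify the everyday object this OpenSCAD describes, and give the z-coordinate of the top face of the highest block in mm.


A staircase. The total rise is 784 mm.

4 identical blocks, each offset up and back from the previous — a staircase. Each step is 196 mm tall and there are 4 of them, so the total rise is 4 × 196 = 784 mm.


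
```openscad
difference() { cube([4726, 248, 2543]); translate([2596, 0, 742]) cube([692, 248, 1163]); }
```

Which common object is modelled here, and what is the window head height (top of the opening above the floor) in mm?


A wall with a window opening. The window head height is 1905 mm.

A wall with a rectangular opening subtracted — a window. Sill at z = 742, opening 1163 mm tall, so the head is at 742 + 1163 = 1905 mm.


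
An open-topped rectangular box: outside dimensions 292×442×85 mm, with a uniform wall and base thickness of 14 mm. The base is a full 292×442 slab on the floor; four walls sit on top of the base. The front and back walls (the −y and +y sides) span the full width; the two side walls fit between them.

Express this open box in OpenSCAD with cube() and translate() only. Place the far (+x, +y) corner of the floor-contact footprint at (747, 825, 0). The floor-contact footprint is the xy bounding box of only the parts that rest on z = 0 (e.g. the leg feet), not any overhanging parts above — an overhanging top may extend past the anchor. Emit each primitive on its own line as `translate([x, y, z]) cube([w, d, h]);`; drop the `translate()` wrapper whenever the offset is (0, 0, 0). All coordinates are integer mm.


translate([455, 383, 0]) cube([292, 442, 14]);
translate([455, 383, 14]) cube([292, 14, 71]);
translate([455, 811, 14]) cube([292, 14, 71]);
translate([455, 397, 14]) cube([14, 414, 71]);
translate([733, 397, 14]) cube([14, 414, 71]);


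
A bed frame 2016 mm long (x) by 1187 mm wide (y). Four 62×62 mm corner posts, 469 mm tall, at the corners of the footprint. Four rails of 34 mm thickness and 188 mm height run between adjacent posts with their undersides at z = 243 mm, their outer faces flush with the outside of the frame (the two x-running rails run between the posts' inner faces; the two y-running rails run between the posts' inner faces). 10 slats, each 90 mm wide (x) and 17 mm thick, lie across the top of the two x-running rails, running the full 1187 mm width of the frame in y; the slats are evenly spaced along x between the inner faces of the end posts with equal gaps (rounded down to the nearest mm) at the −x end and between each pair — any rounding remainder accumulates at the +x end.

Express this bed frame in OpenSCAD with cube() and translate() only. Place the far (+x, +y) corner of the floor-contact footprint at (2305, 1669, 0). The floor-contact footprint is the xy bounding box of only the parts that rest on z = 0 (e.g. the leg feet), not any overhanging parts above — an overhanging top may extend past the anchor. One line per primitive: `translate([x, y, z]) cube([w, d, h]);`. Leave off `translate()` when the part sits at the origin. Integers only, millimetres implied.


translate([289, 482, 0]) cube([62, 62, 469]);
translate([289, 1607, 0]) cube([62, 62, 469]);
translate([2243, 482, 0]) cube([62, 62, 469]);
translate([2243, 1607, 0]) cube([62, 62, 469]);
translate([351, 482, 243]) cube([1892, 34, 188]);
translate([351, 1635, 243]) cube([1892, 34, 188]);
translate([289, 544, 243]) cube([34, 1063, 188]);
translate([2271, 544, 243]) cube([34, 1063, 188]);
translate([441, 482, 431]) cube([90, 1187, 17]);
translate([621, 482, 431]) cube([90, 1187, 17]);
translate([801, 482, 431]) cube([90, 1187, 17]);
translate([981, 482, 431]) cube([90, 1187, 17]);
translate([1161, 482, 431]) cube([90, 1187, 17]);
translate([1341, 482, 431]) cube([90, 1187, 17]);
translate([1521, 482, 431]) cube([90, 1187, 17]);
translate([1701, 482, 431]) cube([90, 1187, 17]);
translate([1881, 482, 431]) cube([90, 1187, 17]);
translate([2061, 482, 431]) cube([90, 1187, 17]);


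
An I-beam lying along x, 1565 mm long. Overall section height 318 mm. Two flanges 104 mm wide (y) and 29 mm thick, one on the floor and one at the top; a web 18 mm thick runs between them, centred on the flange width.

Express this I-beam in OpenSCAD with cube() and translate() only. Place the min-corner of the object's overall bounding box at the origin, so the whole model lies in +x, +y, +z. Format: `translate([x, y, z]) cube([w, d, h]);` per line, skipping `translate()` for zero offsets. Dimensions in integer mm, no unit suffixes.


cube([1565, 104, 29]);
translate([0, 43, 29]) cube([1565, 18, 260]);
translate([0, 0, 289]) cube([1565, 104, 29]);


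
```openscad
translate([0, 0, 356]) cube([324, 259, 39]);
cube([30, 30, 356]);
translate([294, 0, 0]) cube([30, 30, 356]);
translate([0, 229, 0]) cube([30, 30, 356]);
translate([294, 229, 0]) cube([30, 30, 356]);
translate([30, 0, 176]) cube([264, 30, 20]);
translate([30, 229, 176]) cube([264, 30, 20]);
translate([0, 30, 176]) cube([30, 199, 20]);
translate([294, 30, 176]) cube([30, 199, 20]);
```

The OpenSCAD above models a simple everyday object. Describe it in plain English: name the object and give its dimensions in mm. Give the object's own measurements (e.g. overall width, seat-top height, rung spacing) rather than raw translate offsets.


A four-legged stool. The seat is a 324×259×39 mm slab whose top surface is at z = 395 mm; four square legs, each 30×30 mm in cross-section, run from the floor (z = 0) to the underside of the seat, each flush with a corner of the seat. Four stretchers, 30 mm wide and 20 mm tall, connect adjacent legs with their undersides at z = 176 mm, each running between the inner faces of the legs it joins and aligned with the legs' outer faces on the other axis.


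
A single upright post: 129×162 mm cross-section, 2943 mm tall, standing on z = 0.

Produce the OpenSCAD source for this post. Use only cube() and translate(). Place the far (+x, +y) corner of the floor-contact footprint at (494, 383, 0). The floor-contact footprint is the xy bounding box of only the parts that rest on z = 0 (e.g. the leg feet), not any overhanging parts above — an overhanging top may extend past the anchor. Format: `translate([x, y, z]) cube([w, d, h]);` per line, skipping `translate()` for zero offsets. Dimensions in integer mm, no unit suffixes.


translate([365, 221, 0]) cube([129, 162, 2943]);


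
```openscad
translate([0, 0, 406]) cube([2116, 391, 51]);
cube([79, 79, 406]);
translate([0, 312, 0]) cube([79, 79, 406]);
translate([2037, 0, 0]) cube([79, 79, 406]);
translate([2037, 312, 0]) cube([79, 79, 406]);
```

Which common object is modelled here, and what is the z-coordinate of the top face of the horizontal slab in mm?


A bench. The seat-top height is 457 mm.

A long slab on four corner posts — a bench. The slab sits at z = 406 with thickness 51, so the top is 406 + 51 = 457 mm.


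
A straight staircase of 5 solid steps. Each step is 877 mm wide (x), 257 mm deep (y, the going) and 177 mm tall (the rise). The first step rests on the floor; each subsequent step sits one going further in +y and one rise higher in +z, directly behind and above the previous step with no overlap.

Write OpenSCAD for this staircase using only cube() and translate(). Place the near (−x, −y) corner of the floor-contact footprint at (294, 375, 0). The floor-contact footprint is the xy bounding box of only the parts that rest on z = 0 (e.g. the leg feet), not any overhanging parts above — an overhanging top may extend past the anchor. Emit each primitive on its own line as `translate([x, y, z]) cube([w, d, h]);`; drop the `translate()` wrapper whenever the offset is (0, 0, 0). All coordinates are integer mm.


translate([294, 375, 0]) cube([877, 257, 177]);
translate([294, 632, 177]) cube([877, 257, 177]);
translate([294, 889, 354]) cube([877, 257, 177]);
translate([294, 1146, 531]) cube([877, 257, 177]);
translate([294, 1403, 708]) cube([877, 257, 177]);


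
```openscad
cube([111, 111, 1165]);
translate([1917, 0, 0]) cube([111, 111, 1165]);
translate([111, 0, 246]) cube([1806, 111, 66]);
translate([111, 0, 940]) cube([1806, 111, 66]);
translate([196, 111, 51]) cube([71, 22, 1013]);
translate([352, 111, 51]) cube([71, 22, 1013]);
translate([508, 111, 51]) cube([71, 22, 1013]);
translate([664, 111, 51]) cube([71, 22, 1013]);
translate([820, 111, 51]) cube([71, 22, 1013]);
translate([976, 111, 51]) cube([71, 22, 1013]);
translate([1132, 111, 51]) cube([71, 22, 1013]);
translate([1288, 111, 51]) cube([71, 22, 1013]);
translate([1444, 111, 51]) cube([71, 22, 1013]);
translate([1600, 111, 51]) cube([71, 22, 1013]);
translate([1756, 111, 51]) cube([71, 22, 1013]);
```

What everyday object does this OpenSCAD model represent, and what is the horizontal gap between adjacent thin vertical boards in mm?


A fence section. The picket gap is 85 mm.

Two posts, two rails, 11 pickets — a fence section. Span 1806 mm holds 11 pickets of 71 mm with 12 equal gaps: ⌊(1806 − 11·71) / 12⌋ = 85 mm.


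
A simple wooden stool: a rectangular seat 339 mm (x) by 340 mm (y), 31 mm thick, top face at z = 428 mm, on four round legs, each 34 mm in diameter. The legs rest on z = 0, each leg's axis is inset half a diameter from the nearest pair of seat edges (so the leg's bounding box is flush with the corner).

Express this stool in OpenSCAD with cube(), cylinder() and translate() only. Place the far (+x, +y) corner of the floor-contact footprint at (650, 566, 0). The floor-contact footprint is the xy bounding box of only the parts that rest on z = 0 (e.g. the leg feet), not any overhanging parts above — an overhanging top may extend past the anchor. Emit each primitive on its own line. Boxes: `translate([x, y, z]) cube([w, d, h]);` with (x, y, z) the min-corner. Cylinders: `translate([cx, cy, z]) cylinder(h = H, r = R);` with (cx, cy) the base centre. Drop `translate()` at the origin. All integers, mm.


// leg_h = 428 - 31 = 397
translate([311, 226, 397]) cube([339, 340, 31]);
translate([328, 243, 0]) cylinder(h = 397, r = 17);
translate([633, 243, 0]) cylinder(h = 397, r = 17);
translate([328, 549, 0]) cylinder(h = 397, r = 17);
translate([633, 549, 0]) cylinder(h = 397, r = 17);


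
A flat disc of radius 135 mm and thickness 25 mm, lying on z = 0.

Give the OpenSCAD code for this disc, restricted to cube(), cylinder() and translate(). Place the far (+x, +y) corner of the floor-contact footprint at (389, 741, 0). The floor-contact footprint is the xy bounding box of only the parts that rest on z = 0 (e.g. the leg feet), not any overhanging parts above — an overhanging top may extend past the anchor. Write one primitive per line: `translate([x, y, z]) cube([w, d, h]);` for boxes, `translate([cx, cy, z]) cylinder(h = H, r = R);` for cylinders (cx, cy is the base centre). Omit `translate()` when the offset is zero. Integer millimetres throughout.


translate([254, 606, 0]) cylinder(h = 25, r = 135);


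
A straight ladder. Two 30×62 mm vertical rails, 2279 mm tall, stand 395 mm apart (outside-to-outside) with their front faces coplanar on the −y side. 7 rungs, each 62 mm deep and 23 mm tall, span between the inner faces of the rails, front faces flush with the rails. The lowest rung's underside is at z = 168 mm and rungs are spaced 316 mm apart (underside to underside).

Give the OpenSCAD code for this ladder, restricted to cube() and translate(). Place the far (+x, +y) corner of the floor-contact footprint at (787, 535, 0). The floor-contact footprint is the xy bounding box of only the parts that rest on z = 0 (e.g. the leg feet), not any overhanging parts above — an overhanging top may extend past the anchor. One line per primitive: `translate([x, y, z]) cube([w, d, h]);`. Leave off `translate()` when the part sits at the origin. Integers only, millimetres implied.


translate([392, 473, 0]) cube([30, 62, 2279]);
translate([757, 473, 0]) cube([30, 62, 2279]);
translate([422, 473, 168]) cube([335, 62, 23]);
translate([422, 473, 484]) cube([335, 62, 23]);
translate([422, 473, 800]) cube([335, 62, 23]);
translate([422, 473, 1116]) cube([335, 62, 23]);
translate([422, 473, 1432]) cube([335, 62, 23]);
translate([422, 473, 1748]) cube([335, 62, 23]);
translate([422, 473, 2064]) cube([335, 62, 23]);


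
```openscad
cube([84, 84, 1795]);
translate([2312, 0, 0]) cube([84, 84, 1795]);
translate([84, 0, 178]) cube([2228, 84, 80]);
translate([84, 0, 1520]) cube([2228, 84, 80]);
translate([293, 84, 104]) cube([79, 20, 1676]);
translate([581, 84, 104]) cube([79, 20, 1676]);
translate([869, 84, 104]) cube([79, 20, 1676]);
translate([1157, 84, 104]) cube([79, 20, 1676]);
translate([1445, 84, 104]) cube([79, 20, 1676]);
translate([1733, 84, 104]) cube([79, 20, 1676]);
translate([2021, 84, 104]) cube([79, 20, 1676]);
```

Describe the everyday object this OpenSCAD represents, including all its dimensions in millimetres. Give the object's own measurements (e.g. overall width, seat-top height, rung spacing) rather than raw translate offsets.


A fence section. Two 84×84 mm posts, 1795 mm tall, stand on the floor with a clear span of 2228 mm between their inner faces. Two horizontal rails of 84×80 mm section span the gap between the posts with their undersides at z = 178 mm and z = 1520 mm, flush with the posts' −y face. 7 pickets, each 79 mm wide, 20 mm thick and 1676 mm tall, are fixed to the +y face of the rails with their bottoms at z = 104 mm, spaced across the span with a 209 mm gap after the −x post and between neighbouring pickets, with 212 mm left before the +x post.


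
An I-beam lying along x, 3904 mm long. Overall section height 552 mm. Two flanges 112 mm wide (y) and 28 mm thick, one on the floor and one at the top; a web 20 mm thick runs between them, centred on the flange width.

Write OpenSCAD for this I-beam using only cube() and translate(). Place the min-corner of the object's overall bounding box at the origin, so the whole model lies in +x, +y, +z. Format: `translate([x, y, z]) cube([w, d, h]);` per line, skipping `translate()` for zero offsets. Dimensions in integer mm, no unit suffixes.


cube([3904, 112, 28]);
translate([0, 46, 28]) cube([3904, 20, 496]);
translate([0, 0, 524]) cube([3904, 112, 28]);


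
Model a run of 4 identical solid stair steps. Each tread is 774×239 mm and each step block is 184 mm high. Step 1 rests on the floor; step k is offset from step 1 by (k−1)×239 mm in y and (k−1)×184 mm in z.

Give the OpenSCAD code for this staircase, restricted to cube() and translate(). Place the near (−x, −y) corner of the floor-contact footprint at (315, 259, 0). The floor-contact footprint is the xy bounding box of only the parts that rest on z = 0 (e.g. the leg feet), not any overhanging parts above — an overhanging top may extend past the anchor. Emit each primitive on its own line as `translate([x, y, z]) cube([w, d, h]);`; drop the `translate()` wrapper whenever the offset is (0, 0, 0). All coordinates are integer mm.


translate([315, 259, 0]) cube([774, 239, 184]);
translate([315, 498, 184]) cube([774, 239, 184]);
translate([315, 737, 368]) cube([774, 239, 184]);
translate([315, 976, 552]) cube([774, 239, 184]);


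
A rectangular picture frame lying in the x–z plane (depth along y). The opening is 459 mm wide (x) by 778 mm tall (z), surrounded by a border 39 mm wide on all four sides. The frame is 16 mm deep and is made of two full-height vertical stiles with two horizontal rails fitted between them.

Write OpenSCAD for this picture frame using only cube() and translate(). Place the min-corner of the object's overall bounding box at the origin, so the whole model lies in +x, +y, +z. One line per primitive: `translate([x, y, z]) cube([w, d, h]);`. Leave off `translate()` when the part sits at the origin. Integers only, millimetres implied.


cube([39, 16, 856]);
translate([498, 0, 0]) cube([39, 16, 856]);
translate([39, 0, 0]) cube([459, 16, 39]);
translate([39, 0, 817]) cube([459, 16, 39]);


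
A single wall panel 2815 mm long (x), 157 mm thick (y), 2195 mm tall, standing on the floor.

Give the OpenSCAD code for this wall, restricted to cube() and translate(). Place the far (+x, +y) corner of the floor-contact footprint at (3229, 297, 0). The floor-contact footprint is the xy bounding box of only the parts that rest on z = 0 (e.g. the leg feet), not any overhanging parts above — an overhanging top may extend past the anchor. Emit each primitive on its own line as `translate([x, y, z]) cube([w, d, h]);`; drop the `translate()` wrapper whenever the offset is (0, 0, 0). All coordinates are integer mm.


translate([414, 140, 0]) cube([2815, 157, 2195]);


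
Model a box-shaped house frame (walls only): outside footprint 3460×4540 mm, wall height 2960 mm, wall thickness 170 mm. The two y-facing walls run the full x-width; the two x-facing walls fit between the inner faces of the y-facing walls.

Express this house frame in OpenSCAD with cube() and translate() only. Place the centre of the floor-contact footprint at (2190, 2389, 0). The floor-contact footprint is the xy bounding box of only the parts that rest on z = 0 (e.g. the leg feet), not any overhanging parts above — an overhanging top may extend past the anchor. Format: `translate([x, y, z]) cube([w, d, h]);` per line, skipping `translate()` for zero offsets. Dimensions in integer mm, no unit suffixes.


translate([460, 119, 0]) cube([3460, 170, 2960]);
translate([460, 4489, 0]) cube([3460, 170, 2960]);
translate([460, 289, 0]) cube([170, 4200, 2960]);
translate([3750, 289, 0]) cube([170, 4200, 2960]);


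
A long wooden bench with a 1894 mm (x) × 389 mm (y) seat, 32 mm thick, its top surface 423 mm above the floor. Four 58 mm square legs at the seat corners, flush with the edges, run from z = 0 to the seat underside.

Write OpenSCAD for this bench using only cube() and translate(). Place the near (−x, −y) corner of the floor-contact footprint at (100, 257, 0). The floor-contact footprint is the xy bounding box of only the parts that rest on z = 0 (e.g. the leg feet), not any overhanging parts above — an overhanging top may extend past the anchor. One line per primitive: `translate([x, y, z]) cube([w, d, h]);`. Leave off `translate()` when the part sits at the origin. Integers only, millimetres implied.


translate([100, 257, 391]) cube([1894, 389, 32]);
translate([100, 257, 0]) cube([58, 58, 391]);
translate([100, 588, 0]) cube([58, 58, 391]);
translate([1936, 257, 0]) cube([58, 58, 391]);
translate([1936, 588, 0]) cube([58, 58, 391]);


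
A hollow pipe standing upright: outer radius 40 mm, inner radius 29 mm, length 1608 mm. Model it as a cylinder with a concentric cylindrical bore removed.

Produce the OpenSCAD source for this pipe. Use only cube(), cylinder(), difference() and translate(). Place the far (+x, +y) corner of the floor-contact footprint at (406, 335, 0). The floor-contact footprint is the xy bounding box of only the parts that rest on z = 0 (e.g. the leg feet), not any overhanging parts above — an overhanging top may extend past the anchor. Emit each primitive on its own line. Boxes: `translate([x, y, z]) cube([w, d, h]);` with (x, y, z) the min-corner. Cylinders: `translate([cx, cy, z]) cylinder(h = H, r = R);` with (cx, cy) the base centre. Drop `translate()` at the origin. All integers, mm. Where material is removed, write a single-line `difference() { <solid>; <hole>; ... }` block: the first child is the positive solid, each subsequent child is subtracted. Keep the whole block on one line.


difference() { translate([366, 295, 0]) cylinder(h = 1608, r = 40); translate([366, 295, 0]) cylinder(h = 1608, r = 29); }


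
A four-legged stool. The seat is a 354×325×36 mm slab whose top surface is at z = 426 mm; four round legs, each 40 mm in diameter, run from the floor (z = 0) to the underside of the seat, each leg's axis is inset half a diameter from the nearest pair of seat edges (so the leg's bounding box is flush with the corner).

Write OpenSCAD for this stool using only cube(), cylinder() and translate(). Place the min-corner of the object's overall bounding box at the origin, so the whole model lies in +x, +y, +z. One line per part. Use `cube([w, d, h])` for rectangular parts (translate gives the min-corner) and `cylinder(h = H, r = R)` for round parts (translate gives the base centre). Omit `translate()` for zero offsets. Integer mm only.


translate([0, 0, 390]) cube([354, 325, 36]);
translate([20, 20, 0]) cylinder(h = 390, r = 20);
translate([334, 20, 0]) cylinder(h = 390, r = 20);
translate([20, 305, 0]) cylinder(h = 390, r = 20);
translate([334, 305, 0]) cylinder(h = 390, r = 20);


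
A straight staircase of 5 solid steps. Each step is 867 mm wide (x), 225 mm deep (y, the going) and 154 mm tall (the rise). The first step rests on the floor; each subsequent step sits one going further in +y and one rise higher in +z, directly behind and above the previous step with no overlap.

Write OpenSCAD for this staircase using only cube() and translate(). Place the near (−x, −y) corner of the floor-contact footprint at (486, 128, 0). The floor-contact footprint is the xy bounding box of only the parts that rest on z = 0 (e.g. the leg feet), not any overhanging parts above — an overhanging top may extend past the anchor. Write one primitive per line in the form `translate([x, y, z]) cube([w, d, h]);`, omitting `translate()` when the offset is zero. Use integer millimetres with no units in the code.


translate([486, 128, 0]) cube([867, 225, 154]);
translate([486, 353, 154]) cube([867, 225, 154]);
translate([486, 578, 308]) cube([867, 225, 154]);
translate([486, 803, 462]) cube([867, 225, 154]);
translate([486, 1028, 616]) cube([867, 225, 154]);


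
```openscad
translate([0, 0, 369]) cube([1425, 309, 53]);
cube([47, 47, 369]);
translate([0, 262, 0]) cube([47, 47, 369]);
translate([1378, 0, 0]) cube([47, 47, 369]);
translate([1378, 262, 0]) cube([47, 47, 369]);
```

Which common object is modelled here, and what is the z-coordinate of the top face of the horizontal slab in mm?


A bench. The seat-top height is 422 mm.

A long slab on four corner posts — a bench. The slab sits at z = 369 with thickness 53, so the top is 369 + 53 = 422 mm.


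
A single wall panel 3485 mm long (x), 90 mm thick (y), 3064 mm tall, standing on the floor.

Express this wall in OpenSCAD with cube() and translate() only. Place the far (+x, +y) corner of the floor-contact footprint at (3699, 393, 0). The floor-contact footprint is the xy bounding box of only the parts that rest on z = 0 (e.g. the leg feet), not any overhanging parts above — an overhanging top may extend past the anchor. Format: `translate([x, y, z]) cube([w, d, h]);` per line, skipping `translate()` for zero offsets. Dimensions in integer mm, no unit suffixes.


translate([214, 303, 0]) cube([3485, 90, 3064]);


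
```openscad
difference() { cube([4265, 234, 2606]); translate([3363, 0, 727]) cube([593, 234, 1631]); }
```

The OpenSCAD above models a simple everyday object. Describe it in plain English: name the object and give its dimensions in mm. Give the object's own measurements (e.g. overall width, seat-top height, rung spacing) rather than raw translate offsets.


A wall 4265 mm long (x), 234 mm thick (y), 2606 mm tall, with a rectangular window opening cut through it. The opening is 593 mm wide and 1631 mm tall; its sill is at z = 727 mm and its near (−x) edge is 3363 mm from the wall's −x end. The opening passes through the full wall thickness.


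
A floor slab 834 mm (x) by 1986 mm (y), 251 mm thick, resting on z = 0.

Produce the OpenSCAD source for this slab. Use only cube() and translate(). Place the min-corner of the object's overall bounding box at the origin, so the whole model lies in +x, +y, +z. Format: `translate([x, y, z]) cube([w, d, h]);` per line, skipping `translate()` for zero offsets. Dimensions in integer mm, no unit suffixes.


cube([834, 1986, 251]);


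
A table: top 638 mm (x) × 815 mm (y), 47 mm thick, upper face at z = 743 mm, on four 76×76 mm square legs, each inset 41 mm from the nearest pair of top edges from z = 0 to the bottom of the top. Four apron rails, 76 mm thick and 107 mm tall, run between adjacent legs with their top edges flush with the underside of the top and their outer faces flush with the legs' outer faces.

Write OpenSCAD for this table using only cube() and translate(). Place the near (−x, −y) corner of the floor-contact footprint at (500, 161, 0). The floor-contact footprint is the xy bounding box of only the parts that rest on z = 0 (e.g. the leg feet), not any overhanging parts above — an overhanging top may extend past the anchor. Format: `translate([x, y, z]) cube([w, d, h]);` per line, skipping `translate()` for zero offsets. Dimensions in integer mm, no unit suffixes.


translate([459, 120, 696]) cube([638, 815, 47]);
translate([500, 161, 0]) cube([76, 76, 696]);
translate([980, 161, 0]) cube([76, 76, 696]);
translate([500, 818, 0]) cube([76, 76, 696]);
translate([980, 818, 0]) cube([76, 76, 696]);
translate([576, 161, 589]) cube([404, 76, 107]);
translate([576, 818, 589]) cube([404, 76, 107]);
translate([500, 237, 589]) cube([76, 581, 107]);
translate([980, 237, 589]) cube([76, 581, 107]);


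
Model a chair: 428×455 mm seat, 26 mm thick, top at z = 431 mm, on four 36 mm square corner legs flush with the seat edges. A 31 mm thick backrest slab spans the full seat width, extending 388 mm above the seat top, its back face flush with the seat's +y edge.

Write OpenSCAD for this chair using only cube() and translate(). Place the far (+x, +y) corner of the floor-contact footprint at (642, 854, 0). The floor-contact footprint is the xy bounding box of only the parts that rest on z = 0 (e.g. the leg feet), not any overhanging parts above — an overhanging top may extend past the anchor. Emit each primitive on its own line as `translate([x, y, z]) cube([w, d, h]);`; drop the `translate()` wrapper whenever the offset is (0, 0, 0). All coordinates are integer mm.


translate([214, 399, 405]) cube([428, 455, 26]);
translate([214, 399, 0]) cube([36, 36, 405]);
translate([606, 399, 0]) cube([36, 36, 405]);
translate([214, 818, 0]) cube([36, 36, 405]);
translate([606, 818, 0]) cube([36, 36, 405]);
translate([214, 823, 431]) cube([428, 31, 388]);


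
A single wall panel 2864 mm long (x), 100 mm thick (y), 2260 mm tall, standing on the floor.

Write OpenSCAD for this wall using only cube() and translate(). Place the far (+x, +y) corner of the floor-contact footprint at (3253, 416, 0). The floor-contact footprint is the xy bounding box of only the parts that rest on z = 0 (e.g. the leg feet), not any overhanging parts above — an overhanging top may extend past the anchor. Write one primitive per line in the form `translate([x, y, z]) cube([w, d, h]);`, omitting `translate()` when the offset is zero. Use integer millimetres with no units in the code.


translate([389, 316, 0]) cube([2864, 100, 2260]);


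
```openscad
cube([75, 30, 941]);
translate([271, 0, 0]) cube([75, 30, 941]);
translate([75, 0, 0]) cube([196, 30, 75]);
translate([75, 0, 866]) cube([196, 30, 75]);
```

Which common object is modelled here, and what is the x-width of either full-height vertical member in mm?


A picture frame. The border width is 75 mm.

Four thin pieces enclosing a rectangular opening — a picture frame. The two full-height stiles are 941 mm tall; the top rail sits at z = 866 and is 75 mm tall, so the border above the opening is 941 − 866 = 75 mm, matching the stile x-width.


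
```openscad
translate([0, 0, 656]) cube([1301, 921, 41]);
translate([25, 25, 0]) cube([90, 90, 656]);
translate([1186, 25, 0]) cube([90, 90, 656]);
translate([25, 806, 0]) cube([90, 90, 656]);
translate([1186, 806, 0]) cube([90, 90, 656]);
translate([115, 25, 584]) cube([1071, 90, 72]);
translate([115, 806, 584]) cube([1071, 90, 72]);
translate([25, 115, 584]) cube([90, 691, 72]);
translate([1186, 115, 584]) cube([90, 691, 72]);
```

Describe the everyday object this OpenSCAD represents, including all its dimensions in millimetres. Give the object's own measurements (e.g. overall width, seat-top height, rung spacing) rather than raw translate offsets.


A rectangular dining table. The top is 1301×921×41 mm with its upper surface at z = 697 mm. It stands on four 90×90 mm square legs, each inset 25 mm from the nearest pair of top edges, running from the floor to the underside of the top. Four apron rails, 90 mm thick and 72 mm tall, run between adjacent legs with their top edges flush with the underside of the top and their outer faces flush with the legs' outer faces.


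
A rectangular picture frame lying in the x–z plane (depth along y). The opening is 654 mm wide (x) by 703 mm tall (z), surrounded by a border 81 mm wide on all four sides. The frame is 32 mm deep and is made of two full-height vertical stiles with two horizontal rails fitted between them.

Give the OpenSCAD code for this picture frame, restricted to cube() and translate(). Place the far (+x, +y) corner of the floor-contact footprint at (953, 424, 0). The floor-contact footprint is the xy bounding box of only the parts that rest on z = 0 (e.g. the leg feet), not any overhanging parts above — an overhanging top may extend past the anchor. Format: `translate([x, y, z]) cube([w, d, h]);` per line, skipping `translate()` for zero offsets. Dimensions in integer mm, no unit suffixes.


translate([137, 392, 0]) cube([81, 32, 865]);
translate([872, 392, 0]) cube([81, 32, 865]);
translate([218, 392, 0]) cube([654, 32, 81]);
translate([218, 392, 784]) cube([654, 32, 81]);


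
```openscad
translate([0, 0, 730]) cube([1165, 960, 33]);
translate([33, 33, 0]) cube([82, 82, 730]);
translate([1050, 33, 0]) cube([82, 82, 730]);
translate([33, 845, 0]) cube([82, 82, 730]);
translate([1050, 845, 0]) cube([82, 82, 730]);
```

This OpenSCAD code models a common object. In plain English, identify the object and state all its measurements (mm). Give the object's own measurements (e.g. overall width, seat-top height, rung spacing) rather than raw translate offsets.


A table: top 1165 mm (x) × 960 mm (y), 33 mm thick, upper face at z = 763 mm, on four 82×82 mm square legs, each inset 33 mm from the nearest pair of top edges from z = 0 to the bottom of the top.


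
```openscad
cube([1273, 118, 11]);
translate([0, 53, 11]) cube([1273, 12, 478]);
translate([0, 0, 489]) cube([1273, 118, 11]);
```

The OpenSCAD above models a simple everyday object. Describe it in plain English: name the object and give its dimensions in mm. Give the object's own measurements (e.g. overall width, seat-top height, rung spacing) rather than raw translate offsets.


An I-beam lying along x, 1273 mm long. Overall section height 500 mm. Two flanges 118 mm wide (y) and 11 mm thick, one on the floor and one at the top; a web 12 mm thick runs between them, centred on the flange width.


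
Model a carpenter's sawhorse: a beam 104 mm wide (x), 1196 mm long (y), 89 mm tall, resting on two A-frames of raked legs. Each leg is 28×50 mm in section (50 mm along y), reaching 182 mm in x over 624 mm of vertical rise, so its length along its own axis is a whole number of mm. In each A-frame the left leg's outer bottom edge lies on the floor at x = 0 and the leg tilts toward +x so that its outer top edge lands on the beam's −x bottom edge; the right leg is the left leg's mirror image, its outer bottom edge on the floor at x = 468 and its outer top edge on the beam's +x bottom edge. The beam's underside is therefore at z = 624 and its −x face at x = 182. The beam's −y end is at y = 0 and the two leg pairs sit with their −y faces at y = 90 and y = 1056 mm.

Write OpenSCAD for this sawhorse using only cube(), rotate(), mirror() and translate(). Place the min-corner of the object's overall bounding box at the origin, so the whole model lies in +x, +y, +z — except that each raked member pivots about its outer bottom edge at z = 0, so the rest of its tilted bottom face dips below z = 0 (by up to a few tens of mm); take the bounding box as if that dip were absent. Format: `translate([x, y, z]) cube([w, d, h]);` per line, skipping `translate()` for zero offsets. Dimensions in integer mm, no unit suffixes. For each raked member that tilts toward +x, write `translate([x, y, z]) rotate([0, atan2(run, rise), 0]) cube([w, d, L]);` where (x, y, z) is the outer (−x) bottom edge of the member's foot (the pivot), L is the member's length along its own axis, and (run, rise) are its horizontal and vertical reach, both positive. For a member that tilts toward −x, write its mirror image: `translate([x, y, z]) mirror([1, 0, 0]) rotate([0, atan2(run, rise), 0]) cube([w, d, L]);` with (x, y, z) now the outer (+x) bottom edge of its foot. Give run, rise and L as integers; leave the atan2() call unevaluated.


translate([182, 0, 624]) cube([104, 1196, 89]);
translate([0, 90, 0]) rotate([0, atan2(182, 624), 0]) cube([28, 50, 650]);
translate([468, 90, 0]) mirror([1, 0, 0]) rotate([0, atan2(182, 624), 0]) cube([28, 50, 650]);
translate([0, 1056, 0]) rotate([0, atan2(182, 624), 0]) cube([28, 50, 650]);
translate([468, 1056, 0]) mirror([1, 0, 0]) rotate([0, atan2(182, 624), 0]) cube([28, 50, 650]);


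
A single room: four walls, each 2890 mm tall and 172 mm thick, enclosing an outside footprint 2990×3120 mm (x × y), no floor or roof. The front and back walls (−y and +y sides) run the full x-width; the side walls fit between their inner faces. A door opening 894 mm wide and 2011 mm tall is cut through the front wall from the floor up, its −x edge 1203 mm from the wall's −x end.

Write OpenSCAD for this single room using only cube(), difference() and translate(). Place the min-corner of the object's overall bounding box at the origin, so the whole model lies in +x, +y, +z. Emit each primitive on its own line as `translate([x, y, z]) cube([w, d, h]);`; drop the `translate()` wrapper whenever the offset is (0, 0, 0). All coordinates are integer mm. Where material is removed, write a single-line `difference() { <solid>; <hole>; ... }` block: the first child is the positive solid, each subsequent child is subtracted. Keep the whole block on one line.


difference() { cube([2990, 172, 2890]); translate([1203, 0, 0]) cube([894, 172, 2011]); }
translate([0, 2948, 0]) cube([2990, 172, 2890]);
translate([0, 172, 0]) cube([172, 2776, 2890]);
translate([2818, 172, 0]) cube([172, 2776, 2890]);
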